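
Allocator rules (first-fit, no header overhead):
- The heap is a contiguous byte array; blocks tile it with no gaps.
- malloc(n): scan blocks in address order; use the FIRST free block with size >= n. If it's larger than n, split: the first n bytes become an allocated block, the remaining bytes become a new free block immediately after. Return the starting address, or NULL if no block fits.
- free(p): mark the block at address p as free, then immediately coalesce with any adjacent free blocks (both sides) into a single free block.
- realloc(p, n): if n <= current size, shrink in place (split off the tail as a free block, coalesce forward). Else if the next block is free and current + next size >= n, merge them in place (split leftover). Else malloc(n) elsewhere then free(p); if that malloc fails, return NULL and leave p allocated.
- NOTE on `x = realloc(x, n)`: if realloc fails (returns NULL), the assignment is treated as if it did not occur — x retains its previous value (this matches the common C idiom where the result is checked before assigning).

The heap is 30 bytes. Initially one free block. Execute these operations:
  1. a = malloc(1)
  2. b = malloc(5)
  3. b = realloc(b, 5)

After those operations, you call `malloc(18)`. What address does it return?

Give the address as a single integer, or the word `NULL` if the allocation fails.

Op 1: a = malloc(1) -> a = 0; heap: [0-0 ALLOC][1-29 FREE]
Op 2: b = malloc(5) -> b = 1; heap: [0-0 ALLOC][1-5 ALLOC][6-29 FREE]
Op 3: b = realloc(b, 5) -> b = 1; heap: [0-0 ALLOC][1-5 ALLOC][6-29 FREE]
malloc(18): first-fit scan over [0-0 ALLOC][1-5 ALLOC][6-29 FREE] -> 6

Answer: 6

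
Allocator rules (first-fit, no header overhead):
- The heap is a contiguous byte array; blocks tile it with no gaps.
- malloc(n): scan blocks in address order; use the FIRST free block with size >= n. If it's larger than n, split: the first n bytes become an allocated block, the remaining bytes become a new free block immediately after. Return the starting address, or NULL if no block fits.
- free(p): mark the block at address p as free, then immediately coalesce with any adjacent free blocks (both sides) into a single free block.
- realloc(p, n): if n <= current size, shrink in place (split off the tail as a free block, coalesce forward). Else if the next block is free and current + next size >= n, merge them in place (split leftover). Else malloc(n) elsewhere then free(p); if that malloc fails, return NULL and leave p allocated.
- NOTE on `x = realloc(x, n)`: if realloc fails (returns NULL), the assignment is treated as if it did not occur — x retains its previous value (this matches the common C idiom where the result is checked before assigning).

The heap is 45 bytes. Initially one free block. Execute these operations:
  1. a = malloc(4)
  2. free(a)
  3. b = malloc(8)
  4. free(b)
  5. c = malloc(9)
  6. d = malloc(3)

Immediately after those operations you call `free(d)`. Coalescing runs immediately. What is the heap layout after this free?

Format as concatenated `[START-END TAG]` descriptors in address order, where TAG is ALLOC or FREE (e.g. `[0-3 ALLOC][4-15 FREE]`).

Op 1: a = malloc(4) -> a = 0; heap: [0-3 ALLOC][4-44 FREE]
Op 2: free(a) -> (freed a); heap: [0-44 FREE]
Op 3: b = malloc(8) -> b = 0; heap: [0-7 ALLOC][8-44 FREE]
Op 4: free(b) -> (freed b); heap: [0-44 FREE]
Op 5: c = malloc(9) -> c = 0; heap: [0-8 ALLOC][9-44 FREE]
Op 6: d = malloc(3) -> d = 9; heap: [0-8 ALLOC][9-11 ALLOC][12-44 FREE]
free(d): d = 9 -> block [9-11 ALLOC]; mark free, coalesce with adjacent free neighbors -> [0-8 ALLOC][9-44 FREE]

Answer: [0-8 ALLOC][9-44 FREE]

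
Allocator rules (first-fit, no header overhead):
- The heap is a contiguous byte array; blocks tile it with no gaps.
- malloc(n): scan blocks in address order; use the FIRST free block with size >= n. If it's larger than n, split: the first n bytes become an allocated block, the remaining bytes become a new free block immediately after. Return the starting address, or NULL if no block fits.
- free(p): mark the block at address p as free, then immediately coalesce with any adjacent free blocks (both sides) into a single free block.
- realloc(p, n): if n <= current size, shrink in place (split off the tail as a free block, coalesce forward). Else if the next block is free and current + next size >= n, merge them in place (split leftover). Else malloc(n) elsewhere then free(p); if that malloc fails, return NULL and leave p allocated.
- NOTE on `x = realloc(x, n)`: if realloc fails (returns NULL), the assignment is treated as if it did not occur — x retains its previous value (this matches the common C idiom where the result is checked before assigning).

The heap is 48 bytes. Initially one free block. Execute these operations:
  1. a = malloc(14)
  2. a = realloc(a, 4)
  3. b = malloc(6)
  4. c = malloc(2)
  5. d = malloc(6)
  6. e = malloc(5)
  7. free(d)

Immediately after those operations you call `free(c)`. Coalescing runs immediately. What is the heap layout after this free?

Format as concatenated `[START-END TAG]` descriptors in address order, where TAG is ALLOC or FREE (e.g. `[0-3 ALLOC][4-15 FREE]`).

Op 1: a = malloc(14) -> a = 0; heap: [0-13 ALLOC][14-47 FREE]
Op 2: a = realloc(a, 4) -> a = 0; heap: [0-3 ALLOC][4-47 FREE]
Op 3: b = malloc(6) -> b = 4; heap: [0-3 ALLOC][4-9 ALLOC][10-47 FREE]
Op 4: c = malloc(2) -> c = 10; heap: [0-3 ALLOC][4-9 ALLOC][10-11 ALLOC][12-47 FREE]
Op 5: d = malloc(6) -> d = 12; heap: [0-3 ALLOC][4-9 ALLOC][10-11 ALLOC][12-17 ALLOC][18-47 FREE]
Op 6: e = malloc(5) -> e = 18; heap: [0-3 ALLOC][4-9 ALLOC][10-11 ALLOC][12-17 ALLOC][18-22 ALLOC][23-47 FREE]
Op 7: free(d) -> (freed d); heap: [0-3 ALLOC][4-9 ALLOC][10-11 ALLOC][12-17 FREE][18-22 ALLOC][23-47 FREE]
free(c): c = 10 -> block [10-11 ALLOC]; mark free, coalesce with adjacent free neighbors -> [0-3 ALLOC][4-9 ALLOC][10-17 FREE][18-22 ALLOC][23-47 FREE]

Answer: [0-3 ALLOC][4-9 ALLOC][10-17 FREE][18-22 ALLOC][23-47 FREE]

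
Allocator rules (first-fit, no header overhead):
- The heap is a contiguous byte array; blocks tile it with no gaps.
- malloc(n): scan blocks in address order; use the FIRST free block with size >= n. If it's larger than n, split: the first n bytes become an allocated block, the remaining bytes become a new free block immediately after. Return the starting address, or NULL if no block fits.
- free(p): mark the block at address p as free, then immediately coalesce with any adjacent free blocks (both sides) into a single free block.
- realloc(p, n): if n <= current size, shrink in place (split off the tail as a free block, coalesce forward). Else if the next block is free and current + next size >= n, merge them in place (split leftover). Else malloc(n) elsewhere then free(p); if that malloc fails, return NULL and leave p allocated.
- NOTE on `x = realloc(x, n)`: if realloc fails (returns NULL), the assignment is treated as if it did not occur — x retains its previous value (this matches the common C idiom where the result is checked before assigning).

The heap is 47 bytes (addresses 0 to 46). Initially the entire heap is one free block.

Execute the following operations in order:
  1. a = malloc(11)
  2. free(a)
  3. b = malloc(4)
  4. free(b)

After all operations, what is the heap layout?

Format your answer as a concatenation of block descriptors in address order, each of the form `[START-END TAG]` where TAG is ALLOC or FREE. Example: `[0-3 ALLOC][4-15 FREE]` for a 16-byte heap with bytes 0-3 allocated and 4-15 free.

Answer: [0-46 FREE]

Derivation:
Op 1: a = malloc(11) -> a = 0; heap: [0-10 ALLOC][11-46 FREE]
Op 2: free(a) -> (freed a); heap: [0-46 FREE]
Op 3: b = malloc(4) -> b = 0; heap: [0-3 ALLOC][4-46 FREE]
Op 4: free(b) -> (freed b); heap: [0-46 FREE]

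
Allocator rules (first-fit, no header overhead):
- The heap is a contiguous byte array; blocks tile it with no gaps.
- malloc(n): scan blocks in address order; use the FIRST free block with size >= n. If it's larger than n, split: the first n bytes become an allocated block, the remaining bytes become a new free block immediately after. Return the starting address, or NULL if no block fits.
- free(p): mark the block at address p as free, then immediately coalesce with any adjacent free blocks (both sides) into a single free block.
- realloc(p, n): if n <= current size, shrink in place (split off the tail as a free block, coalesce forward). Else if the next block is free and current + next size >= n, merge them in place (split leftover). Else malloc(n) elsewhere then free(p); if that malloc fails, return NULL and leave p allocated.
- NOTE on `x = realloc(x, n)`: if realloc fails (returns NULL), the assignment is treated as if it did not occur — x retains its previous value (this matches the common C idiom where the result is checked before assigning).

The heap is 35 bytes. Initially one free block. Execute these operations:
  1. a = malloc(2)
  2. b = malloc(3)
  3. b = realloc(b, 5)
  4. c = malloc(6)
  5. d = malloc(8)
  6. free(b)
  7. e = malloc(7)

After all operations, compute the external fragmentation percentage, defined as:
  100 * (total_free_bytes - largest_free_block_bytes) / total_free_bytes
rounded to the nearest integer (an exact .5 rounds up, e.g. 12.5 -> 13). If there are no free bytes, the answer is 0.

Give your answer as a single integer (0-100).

Op 1: a = malloc(2) -> a = 0; heap: [0-1 ALLOC][2-34 FREE]
Op 2: b = malloc(3) -> b = 2; heap: [0-1 ALLOC][2-4 ALLOC][5-34 FREE]
Op 3: b = realloc(b, 5) -> b = 2; heap: [0-1 ALLOC][2-6 ALLOC][7-34 FREE]
Op 4: c = malloc(6) -> c = 7; heap: [0-1 ALLOC][2-6 ALLOC][7-12 ALLOC][13-34 FREE]
Op 5: d = malloc(8) -> d = 13; heap: [0-1 ALLOC][2-6 ALLOC][7-12 ALLOC][13-20 ALLOC][21-34 FREE]
Op 6: free(b) -> (freed b); heap: [0-1 ALLOC][2-6 FREE][7-12 ALLOC][13-20 ALLOC][21-34 FREE]
Op 7: e = malloc(7) -> e = 21; heap: [0-1 ALLOC][2-6 FREE][7-12 ALLOC][13-20 ALLOC][21-27 ALLOC][28-34 FREE]
Free blocks: [5 7] total_free=12 largest=7 -> 100*(12-7)/12 = 500/12 ≈ 41.667 -> rounds to 42

Answer: 42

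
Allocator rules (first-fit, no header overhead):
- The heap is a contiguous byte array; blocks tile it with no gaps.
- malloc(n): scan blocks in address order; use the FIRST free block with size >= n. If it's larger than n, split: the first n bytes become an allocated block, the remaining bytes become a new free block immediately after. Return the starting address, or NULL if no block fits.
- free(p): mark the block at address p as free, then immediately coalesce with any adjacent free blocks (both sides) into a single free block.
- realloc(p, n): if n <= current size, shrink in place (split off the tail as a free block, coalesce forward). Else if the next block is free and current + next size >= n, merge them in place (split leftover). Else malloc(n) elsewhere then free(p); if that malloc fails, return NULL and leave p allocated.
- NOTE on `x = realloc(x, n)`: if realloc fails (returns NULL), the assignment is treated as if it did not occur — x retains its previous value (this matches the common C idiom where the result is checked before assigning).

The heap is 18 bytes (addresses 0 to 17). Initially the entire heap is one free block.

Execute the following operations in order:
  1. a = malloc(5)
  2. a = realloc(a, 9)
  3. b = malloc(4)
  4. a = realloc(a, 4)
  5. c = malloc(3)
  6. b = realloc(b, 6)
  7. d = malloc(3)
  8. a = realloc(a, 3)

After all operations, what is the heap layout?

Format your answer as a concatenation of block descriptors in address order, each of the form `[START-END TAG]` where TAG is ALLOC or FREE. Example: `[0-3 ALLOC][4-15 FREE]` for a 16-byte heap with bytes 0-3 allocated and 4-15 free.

Op 1: a = malloc(5) -> a = 0; heap: [0-4 ALLOC][5-17 FREE]
Op 2: a = realloc(a, 9) -> a = 0; heap: [0-8 ALLOC][9-17 FREE]
Op 3: b = malloc(4) -> b = 9; heap: [0-8 ALLOC][9-12 ALLOC][13-17 FREE]
Op 4: a = realloc(a, 4) -> a = 0; heap: [0-3 ALLOC][4-8 FREE][9-12 ALLOC][13-17 FREE]
Op 5: c = malloc(3) -> c = 4; heap: [0-3 ALLOC][4-6 ALLOC][7-8 FREE][9-12 ALLOC][13-17 FREE]
Op 6: b = realloc(b, 6) -> b = 9; heap: [0-3 ALLOC][4-6 ALLOC][7-8 FREE][9-14 ALLOC][15-17 FREE]
Op 7: d = malloc(3) -> d = 15; heap: [0-3 ALLOC][4-6 ALLOC][7-8 FREE][9-14 ALLOC][15-17 ALLOC]
Op 8: a = realloc(a, 3) -> a = 0; heap: [0-2 ALLOC][3-3 FREE][4-6 ALLOC][7-8 FREE][9-14 ALLOC][15-17 ALLOC]

Answer: [0-2 ALLOC][3-3 FREE][4-6 ALLOC][7-8 FREE][9-14 ALLOC][15-17 ALLOC]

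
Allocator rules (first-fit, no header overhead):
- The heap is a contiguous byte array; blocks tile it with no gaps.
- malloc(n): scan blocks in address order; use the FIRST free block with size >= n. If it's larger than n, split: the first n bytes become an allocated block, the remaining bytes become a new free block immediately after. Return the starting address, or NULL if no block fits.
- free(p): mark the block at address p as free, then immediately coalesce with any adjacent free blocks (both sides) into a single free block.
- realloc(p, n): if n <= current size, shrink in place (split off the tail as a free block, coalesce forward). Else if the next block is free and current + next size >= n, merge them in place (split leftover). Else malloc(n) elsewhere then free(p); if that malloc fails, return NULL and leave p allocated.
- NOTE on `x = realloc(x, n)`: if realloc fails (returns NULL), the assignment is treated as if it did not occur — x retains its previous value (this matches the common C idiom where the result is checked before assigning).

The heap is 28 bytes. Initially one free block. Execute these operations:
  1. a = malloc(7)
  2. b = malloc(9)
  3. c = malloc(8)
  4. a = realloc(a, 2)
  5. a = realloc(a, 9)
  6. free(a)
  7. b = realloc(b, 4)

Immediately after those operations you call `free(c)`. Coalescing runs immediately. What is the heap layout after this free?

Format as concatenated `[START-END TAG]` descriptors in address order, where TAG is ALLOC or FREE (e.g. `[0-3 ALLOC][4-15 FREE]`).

Answer: [0-6 FREE][7-10 ALLOC][11-27 FREE]

Derivation:
Op 1: a = malloc(7) -> a = 0; heap: [0-6 ALLOC][7-27 FREE]
Op 2: b = malloc(9) -> b = 7; heap: [0-6 ALLOC][7-15 ALLOC][16-27 FREE]
Op 3: c = malloc(8) -> c = 16; heap: [0-6 ALLOC][7-15 ALLOC][16-23 ALLOC][24-27 FREE]
Op 4: a = realloc(a, 2) -> a = 0; heap: [0-1 ALLOC][2-6 FREE][7-15 ALLOC][16-23 ALLOC][24-27 FREE]
Op 5: a = realloc(a, 9) -> NULL (a unchanged); heap: [0-1 ALLOC][2-6 FREE][7-15 ALLOC][16-23 ALLOC][24-27 FREE]
Op 6: free(a) -> (freed a); heap: [0-6 FREE][7-15 ALLOC][16-23 ALLOC][24-27 FREE]
Op 7: b = realloc(b, 4) -> b = 7; heap: [0-6 FREE][7-10 ALLOC][11-15 FREE][16-23 ALLOC][24-27 FREE]
free(c): c = 16 -> block [16-23 ALLOC]; mark free, coalesce with adjacent free neighbors -> [0-6 FREE][7-10 ALLOC][11-27 FREE]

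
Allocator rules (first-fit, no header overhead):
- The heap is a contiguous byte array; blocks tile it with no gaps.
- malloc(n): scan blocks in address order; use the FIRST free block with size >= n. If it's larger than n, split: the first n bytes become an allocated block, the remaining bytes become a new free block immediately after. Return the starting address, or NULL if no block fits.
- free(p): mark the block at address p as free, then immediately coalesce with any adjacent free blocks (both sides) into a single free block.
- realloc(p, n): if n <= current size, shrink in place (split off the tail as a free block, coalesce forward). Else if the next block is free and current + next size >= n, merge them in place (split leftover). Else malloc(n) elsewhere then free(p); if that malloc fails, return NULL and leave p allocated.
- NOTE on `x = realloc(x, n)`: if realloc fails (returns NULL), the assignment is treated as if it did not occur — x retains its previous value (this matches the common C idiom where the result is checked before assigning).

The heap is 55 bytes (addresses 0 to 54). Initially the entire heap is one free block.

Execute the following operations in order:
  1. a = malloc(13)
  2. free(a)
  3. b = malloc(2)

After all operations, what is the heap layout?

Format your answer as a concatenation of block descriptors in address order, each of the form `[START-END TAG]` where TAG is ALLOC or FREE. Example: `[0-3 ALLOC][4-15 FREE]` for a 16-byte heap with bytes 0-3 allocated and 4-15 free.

Answer: [0-1 ALLOC][2-54 FREE]

Derivation:
Op 1: a = malloc(13) -> a = 0; heap: [0-12 ALLOC][13-54 FREE]
Op 2: free(a) -> (freed a); heap: [0-54 FREE]
Op 3: b = malloc(2) -> b = 0; heap: [0-1 ALLOC][2-54 FREE]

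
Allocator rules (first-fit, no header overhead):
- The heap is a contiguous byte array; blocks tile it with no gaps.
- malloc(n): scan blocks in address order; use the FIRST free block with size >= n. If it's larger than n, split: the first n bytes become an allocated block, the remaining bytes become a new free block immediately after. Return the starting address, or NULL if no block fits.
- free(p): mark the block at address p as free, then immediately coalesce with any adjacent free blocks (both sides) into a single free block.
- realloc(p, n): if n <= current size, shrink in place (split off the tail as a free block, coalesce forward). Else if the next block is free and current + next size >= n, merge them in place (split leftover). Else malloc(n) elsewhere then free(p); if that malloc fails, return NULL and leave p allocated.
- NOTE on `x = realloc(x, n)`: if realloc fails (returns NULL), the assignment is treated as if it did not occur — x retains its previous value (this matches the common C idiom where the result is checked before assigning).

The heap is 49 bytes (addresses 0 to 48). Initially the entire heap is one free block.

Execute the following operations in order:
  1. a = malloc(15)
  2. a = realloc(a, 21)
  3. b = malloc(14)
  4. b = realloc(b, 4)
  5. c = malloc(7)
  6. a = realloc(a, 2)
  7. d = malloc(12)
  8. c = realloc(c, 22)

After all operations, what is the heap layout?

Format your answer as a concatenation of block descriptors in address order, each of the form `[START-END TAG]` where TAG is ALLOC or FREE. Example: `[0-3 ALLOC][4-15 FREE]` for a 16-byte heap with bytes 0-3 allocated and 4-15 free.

Answer: [0-1 ALLOC][2-13 ALLOC][14-20 FREE][21-24 ALLOC][25-46 ALLOC][47-48 FREE]

Derivation:
Op 1: a = malloc(15) -> a = 0; heap: [0-14 ALLOC][15-48 FREE]
Op 2: a = realloc(a, 21) -> a = 0; heap: [0-20 ALLOC][21-48 FREE]
Op 3: b = malloc(14) -> b = 21; heap: [0-20 ALLOC][21-34 ALLOC][35-48 FREE]
Op 4: b = realloc(b, 4) -> b = 21; heap: [0-20 ALLOC][21-24 ALLOC][25-48 FREE]
Op 5: c = malloc(7) -> c = 25; heap: [0-20 ALLOC][21-24 ALLOC][25-31 ALLOC][32-48 FREE]
Op 6: a = realloc(a, 2) -> a = 0; heap: [0-1 ALLOC][2-20 FREE][21-24 ALLOC][25-31 ALLOC][32-48 FREE]
Op 7: d = malloc(12) -> d = 2; heap: [0-1 ALLOC][2-13 ALLOC][14-20 FREE][21-24 ALLOC][25-31 ALLOC][32-48 FREE]
Op 8: c = realloc(c, 22) -> c = 25; heap: [0-1 ALLOC][2-13 ALLOC][14-20 FREE][21-24 ALLOC][25-46 ALLOC][47-48 FREE]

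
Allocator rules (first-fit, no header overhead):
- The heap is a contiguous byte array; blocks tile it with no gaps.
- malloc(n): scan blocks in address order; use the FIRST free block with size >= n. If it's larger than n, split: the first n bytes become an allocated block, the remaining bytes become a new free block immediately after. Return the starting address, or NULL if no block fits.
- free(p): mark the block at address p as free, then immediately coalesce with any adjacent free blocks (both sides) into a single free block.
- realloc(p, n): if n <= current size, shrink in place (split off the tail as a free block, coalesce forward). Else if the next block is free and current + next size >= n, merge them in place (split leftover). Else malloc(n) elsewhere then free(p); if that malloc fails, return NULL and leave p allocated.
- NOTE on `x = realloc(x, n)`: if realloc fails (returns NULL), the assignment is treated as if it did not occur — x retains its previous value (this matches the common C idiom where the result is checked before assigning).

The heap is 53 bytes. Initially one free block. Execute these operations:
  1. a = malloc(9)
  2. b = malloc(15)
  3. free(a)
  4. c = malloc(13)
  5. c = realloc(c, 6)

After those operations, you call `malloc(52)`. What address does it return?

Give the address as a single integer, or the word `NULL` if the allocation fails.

Op 1: a = malloc(9) -> a = 0; heap: [0-8 ALLOC][9-52 FREE]
Op 2: b = malloc(15) -> b = 9; heap: [0-8 ALLOC][9-23 ALLOC][24-52 FREE]
Op 3: free(a) -> (freed a); heap: [0-8 FREE][9-23 ALLOC][24-52 FREE]
Op 4: c = malloc(13) -> c = 24; heap: [0-8 FREE][9-23 ALLOC][24-36 ALLOC][37-52 FREE]
Op 5: c = realloc(c, 6) -> c = 24; heap: [0-8 FREE][9-23 ALLOC][24-29 ALLOC][30-52 FREE]
malloc(52): first-fit scan over [0-8 FREE][9-23 ALLOC][24-29 ALLOC][30-52 FREE] -> NULL

Answer: NULL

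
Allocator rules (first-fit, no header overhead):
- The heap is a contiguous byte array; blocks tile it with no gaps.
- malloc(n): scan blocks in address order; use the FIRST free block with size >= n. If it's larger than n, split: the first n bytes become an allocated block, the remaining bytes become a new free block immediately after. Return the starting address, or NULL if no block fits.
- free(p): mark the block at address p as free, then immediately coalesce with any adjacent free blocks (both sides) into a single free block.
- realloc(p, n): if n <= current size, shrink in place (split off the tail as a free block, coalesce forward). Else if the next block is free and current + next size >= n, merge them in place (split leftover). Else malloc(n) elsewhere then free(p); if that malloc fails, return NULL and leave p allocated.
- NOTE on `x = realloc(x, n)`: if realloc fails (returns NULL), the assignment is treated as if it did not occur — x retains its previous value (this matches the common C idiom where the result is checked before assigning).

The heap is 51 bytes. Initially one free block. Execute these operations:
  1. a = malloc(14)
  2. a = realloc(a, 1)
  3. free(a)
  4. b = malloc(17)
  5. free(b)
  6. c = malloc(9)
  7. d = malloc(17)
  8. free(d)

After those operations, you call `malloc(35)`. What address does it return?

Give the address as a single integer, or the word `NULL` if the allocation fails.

Op 1: a = malloc(14) -> a = 0; heap: [0-13 ALLOC][14-50 FREE]
Op 2: a = realloc(a, 1) -> a = 0; heap: [0-0 ALLOC][1-50 FREE]
Op 3: free(a) -> (freed a); heap: [0-50 FREE]
Op 4: b = malloc(17) -> b = 0; heap: [0-16 ALLOC][17-50 FREE]
Op 5: free(b) -> (freed b); heap: [0-50 FREE]
Op 6: c = malloc(9) -> c = 0; heap: [0-8 ALLOC][9-50 FREE]
Op 7: d = malloc(17) -> d = 9; heap: [0-8 ALLOC][9-25 ALLOC][26-50 FREE]
Op 8: free(d) -> (freed d); heap: [0-8 ALLOC][9-50 FREE]
malloc(35): first-fit scan over [0-8 ALLOC][9-50 FREE] -> 9

Answer: 9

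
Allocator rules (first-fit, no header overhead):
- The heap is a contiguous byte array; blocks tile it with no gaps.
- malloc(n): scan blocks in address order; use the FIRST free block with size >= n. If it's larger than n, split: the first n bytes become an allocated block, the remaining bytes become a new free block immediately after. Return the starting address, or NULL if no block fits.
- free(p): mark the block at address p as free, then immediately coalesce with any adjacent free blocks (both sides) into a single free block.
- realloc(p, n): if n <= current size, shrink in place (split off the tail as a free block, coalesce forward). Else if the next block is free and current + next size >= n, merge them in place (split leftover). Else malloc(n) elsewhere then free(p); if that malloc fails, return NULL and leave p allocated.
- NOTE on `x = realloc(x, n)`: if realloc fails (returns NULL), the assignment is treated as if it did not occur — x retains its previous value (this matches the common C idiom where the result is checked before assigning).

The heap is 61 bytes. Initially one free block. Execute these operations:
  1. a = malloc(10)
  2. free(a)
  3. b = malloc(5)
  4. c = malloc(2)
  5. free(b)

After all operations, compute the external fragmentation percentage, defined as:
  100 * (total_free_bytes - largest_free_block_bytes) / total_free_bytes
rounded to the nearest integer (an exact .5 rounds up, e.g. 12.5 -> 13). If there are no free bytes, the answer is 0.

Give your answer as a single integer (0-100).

Answer: 8

Derivation:
Op 1: a = malloc(10) -> a = 0; heap: [0-9 ALLOC][10-60 FREE]
Op 2: free(a) -> (freed a); heap: [0-60 FREE]
Op 3: b = malloc(5) -> b = 0; heap: [0-4 ALLOC][5-60 FREE]
Op 4: c = malloc(2) -> c = 5; heap: [0-4 ALLOC][5-6 ALLOC][7-60 FREE]
Op 5: free(b) -> (freed b); heap: [0-4 FREE][5-6 ALLOC][7-60 FREE]
Free blocks: [5 54] total_free=59 largest=54 -> 100*(59-54)/59 = 500/59 ≈ 8.475 -> rounds to 8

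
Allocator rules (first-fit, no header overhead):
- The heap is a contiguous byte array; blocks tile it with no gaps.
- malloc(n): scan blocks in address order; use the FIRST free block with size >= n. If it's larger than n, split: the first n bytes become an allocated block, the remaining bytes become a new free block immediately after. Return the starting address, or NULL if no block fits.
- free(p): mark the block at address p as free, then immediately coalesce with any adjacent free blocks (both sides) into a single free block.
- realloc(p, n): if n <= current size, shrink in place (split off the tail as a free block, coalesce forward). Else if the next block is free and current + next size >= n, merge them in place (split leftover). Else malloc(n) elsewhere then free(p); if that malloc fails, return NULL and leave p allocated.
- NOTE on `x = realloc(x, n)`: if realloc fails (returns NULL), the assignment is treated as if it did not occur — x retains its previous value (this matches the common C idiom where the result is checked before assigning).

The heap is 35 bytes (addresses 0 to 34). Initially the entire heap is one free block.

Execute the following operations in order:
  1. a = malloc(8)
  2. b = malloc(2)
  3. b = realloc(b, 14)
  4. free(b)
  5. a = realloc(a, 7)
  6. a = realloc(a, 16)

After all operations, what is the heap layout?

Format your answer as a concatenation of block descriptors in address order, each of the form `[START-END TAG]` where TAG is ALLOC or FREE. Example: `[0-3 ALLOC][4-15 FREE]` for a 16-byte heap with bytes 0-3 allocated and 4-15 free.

Answer: [0-15 ALLOC][16-34 FREE]

Derivation:
Op 1: a = malloc(8) -> a = 0; heap: [0-7 ALLOC][8-34 FREE]
Op 2: b = malloc(2) -> b = 8; heap: [0-7 ALLOC][8-9 ALLOC][10-34 FREE]
Op 3: b = realloc(b, 14) -> b = 8; heap: [0-7 ALLOC][8-21 ALLOC][22-34 FREE]
Op 4: free(b) -> (freed b); heap: [0-7 ALLOC][8-34 FREE]
Op 5: a = realloc(a, 7) -> a = 0; heap: [0-6 ALLOC][7-34 FREE]
Op 6: a = realloc(a, 16) -> a = 0; heap: [0-15 ALLOC][16-34 FREE]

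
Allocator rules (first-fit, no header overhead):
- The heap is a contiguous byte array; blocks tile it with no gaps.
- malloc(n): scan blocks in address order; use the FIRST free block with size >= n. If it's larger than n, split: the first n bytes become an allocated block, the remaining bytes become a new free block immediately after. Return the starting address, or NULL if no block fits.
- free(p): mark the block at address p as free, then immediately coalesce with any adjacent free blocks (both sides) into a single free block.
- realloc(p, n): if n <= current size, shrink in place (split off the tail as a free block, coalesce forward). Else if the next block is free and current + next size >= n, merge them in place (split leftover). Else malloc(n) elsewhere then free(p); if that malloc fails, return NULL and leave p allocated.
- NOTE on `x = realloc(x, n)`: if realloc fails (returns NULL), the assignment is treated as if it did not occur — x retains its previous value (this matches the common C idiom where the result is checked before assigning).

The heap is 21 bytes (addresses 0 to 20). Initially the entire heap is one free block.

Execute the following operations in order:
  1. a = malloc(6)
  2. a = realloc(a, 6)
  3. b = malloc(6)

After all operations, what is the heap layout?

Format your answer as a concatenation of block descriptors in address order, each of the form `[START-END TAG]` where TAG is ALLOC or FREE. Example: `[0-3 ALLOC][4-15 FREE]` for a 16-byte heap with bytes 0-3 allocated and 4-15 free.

Answer: [0-5 ALLOC][6-11 ALLOC][12-20 FREE]

Derivation:
Op 1: a = malloc(6) -> a = 0; heap: [0-5 ALLOC][6-20 FREE]
Op 2: a = realloc(a, 6) -> a = 0; heap: [0-5 ALLOC][6-20 FREE]
Op 3: b = malloc(6) -> b = 6; heap: [0-5 ALLOC][6-11 ALLOC][12-20 FREE]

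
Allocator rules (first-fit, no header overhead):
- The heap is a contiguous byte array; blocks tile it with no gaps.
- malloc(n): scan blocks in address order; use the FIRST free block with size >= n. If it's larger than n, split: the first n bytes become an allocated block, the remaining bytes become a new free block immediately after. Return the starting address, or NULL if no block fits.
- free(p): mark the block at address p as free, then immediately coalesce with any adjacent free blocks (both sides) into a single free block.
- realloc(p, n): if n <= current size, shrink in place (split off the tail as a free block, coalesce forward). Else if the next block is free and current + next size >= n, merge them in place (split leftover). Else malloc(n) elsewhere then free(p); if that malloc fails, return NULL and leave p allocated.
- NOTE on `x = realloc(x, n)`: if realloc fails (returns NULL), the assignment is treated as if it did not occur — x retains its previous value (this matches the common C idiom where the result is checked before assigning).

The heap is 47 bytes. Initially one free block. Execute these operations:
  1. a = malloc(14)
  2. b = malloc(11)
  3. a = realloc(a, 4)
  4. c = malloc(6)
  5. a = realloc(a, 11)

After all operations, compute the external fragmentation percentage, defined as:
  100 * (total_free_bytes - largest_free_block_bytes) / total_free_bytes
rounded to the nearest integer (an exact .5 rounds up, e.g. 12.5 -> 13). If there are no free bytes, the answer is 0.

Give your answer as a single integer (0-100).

Answer: 42

Derivation:
Op 1: a = malloc(14) -> a = 0; heap: [0-13 ALLOC][14-46 FREE]
Op 2: b = malloc(11) -> b = 14; heap: [0-13 ALLOC][14-24 ALLOC][25-46 FREE]
Op 3: a = realloc(a, 4) -> a = 0; heap: [0-3 ALLOC][4-13 FREE][14-24 ALLOC][25-46 FREE]
Op 4: c = malloc(6) -> c = 4; heap: [0-3 ALLOC][4-9 ALLOC][10-13 FREE][14-24 ALLOC][25-46 FREE]
Op 5: a = realloc(a, 11) -> a = 25; heap: [0-3 FREE][4-9 ALLOC][10-13 FREE][14-24 ALLOC][25-35 ALLOC][36-46 FREE]
Free blocks: [4 4 11] total_free=19 largest=11 -> 100*(19-11)/19 = 800/19 ≈ 42.105 -> rounds to 42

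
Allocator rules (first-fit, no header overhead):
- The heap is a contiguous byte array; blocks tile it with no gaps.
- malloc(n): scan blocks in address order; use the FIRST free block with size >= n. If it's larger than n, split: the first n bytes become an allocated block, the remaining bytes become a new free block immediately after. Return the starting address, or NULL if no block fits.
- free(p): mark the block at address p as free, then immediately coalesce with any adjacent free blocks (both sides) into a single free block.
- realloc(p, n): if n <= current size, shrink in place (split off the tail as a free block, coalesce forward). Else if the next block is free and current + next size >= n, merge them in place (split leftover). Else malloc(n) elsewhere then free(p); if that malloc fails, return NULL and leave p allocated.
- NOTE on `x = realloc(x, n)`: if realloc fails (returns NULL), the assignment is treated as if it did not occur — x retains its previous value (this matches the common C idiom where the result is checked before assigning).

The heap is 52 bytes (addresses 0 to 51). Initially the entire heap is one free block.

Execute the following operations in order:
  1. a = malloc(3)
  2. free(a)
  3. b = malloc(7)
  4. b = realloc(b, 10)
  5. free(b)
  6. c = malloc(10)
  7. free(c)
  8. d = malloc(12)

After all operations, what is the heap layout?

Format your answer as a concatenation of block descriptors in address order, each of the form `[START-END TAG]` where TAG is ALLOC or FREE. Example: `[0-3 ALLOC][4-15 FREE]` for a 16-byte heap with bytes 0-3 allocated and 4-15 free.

Op 1: a = malloc(3) -> a = 0; heap: [0-2 ALLOC][3-51 FREE]
Op 2: free(a) -> (freed a); heap: [0-51 FREE]
Op 3: b = malloc(7) -> b = 0; heap: [0-6 ALLOC][7-51 FREE]
Op 4: b = realloc(b, 10) -> b = 0; heap: [0-9 ALLOC][10-51 FREE]
Op 5: free(b) -> (freed b); heap: [0-51 FREE]
Op 6: c = malloc(10) -> c = 0; heap: [0-9 ALLOC][10-51 FREE]
Op 7: free(c) -> (freed c); heap: [0-51 FREE]
Op 8: d = malloc(12) -> d = 0; heap: [0-11 ALLOC][12-51 FREE]

Answer: [0-11 ALLOC][12-51 FREE]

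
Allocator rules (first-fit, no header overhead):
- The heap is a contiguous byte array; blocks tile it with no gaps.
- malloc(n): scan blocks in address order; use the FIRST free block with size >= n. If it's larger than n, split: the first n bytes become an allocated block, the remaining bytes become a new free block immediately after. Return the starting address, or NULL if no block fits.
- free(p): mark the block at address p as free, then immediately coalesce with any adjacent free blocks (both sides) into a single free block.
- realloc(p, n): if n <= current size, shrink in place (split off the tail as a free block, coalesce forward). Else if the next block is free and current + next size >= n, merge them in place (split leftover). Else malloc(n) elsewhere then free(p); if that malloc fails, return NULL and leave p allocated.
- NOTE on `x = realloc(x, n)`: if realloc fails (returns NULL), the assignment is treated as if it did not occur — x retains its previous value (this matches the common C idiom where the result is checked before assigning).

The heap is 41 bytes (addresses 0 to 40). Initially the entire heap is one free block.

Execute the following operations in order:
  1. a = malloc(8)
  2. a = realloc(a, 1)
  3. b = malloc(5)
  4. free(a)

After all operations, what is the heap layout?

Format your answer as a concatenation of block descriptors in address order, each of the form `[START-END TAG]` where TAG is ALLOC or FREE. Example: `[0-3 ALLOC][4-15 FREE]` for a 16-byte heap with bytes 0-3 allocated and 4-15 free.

Answer: [0-0 FREE][1-5 ALLOC][6-40 FREE]

Derivation:
Op 1: a = malloc(8) -> a = 0; heap: [0-7 ALLOC][8-40 FREE]
Op 2: a = realloc(a, 1) -> a = 0; heap: [0-0 ALLOC][1-40 FREE]
Op 3: b = malloc(5) -> b = 1; heap: [0-0 ALLOC][1-5 ALLOC][6-40 FREE]
Op 4: free(a) -> (freed a); heap: [0-0 FREE][1-5 ALLOC][6-40 FREE]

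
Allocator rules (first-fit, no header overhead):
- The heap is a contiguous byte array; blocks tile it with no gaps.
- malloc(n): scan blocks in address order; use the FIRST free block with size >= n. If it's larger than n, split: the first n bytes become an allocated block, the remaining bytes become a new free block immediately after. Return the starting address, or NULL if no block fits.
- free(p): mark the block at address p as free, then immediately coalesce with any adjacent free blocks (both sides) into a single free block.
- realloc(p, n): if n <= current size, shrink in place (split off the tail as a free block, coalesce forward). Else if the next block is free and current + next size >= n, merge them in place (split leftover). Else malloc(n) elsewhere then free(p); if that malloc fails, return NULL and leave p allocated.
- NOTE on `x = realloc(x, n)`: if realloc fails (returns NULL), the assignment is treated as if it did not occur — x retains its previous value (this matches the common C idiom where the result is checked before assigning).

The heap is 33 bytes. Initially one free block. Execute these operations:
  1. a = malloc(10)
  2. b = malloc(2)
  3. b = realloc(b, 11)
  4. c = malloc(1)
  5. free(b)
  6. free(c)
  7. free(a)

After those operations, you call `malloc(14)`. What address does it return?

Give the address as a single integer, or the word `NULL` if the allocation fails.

Answer: 0

Derivation:
Op 1: a = malloc(10) -> a = 0; heap: [0-9 ALLOC][10-32 FREE]
Op 2: b = malloc(2) -> b = 10; heap: [0-9 ALLOC][10-11 ALLOC][12-32 FREE]
Op 3: b = realloc(b, 11) -> b = 10; heap: [0-9 ALLOC][10-20 ALLOC][21-32 FREE]
Op 4: c = malloc(1) -> c = 21; heap: [0-9 ALLOC][10-20 ALLOC][21-21 ALLOC][22-32 FREE]
Op 5: free(b) -> (freed b); heap: [0-9 ALLOC][10-20 FREE][21-21 ALLOC][22-32 FREE]
Op 6: free(c) -> (freed c); heap: [0-9 ALLOC][10-32 FREE]
Op 7: free(a) -> (freed a); heap: [0-32 FREE]
malloc(14): first-fit scan over [0-32 FREE] -> 0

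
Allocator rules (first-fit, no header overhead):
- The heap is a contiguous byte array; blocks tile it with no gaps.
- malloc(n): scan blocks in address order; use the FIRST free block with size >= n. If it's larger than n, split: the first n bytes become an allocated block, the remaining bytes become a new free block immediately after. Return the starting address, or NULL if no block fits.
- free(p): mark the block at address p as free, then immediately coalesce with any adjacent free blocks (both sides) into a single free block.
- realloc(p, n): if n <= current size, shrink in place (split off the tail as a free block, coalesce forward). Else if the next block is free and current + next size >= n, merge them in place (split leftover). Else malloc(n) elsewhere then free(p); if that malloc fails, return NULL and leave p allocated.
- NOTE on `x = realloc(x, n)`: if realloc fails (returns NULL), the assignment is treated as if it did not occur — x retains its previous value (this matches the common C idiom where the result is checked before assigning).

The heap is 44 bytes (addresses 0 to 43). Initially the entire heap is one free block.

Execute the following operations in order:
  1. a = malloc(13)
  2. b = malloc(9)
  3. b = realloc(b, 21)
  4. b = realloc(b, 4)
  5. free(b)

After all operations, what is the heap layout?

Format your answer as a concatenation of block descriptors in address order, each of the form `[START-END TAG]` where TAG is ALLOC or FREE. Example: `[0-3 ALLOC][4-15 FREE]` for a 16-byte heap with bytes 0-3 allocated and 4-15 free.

Op 1: a = malloc(13) -> a = 0; heap: [0-12 ALLOC][13-43 FREE]
Op 2: b = malloc(9) -> b = 13; heap: [0-12 ALLOC][13-21 ALLOC][22-43 FREE]
Op 3: b = realloc(b, 21) -> b = 13; heap: [0-12 ALLOC][13-33 ALLOC][34-43 FREE]
Op 4: b = realloc(b, 4) -> b = 13; heap: [0-12 ALLOC][13-16 ALLOC][17-43 FREE]
Op 5: free(b) -> (freed b); heap: [0-12 ALLOC][13-43 FREE]

Answer: [0-12 ALLOC][13-43 FREE]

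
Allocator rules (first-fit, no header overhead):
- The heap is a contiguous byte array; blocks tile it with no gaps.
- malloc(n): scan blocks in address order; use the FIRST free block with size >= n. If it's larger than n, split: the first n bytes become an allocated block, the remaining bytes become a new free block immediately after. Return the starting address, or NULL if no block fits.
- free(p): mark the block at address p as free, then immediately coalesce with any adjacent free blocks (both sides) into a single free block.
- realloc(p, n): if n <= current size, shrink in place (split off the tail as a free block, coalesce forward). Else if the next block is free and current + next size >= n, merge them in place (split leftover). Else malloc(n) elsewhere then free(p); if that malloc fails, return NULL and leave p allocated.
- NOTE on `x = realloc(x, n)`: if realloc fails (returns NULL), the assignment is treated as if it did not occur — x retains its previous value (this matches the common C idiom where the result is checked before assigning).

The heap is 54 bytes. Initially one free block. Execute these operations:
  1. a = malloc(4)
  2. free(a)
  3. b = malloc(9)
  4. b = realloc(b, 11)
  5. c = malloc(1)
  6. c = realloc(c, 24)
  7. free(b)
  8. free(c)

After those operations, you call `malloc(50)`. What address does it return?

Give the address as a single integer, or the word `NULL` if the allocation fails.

Answer: 0

Derivation:
Op 1: a = malloc(4) -> a = 0; heap: [0-3 ALLOC][4-53 FREE]
Op 2: free(a) -> (freed a); heap: [0-53 FREE]
Op 3: b = malloc(9) -> b = 0; heap: [0-8 ALLOC][9-53 FREE]
Op 4: b = realloc(b, 11) -> b = 0; heap: [0-10 ALLOC][11-53 FREE]
Op 5: c = malloc(1) -> c = 11; heap: [0-10 ALLOC][11-11 ALLOC][12-53 FREE]
Op 6: c = realloc(c, 24) -> c = 11; heap: [0-10 ALLOC][11-34 ALLOC][35-53 FREE]
Op 7: free(b) -> (freed b); heap: [0-10 FREE][11-34 ALLOC][35-53 FREE]
Op 8: free(c) -> (freed c); heap: [0-53 FREE]
malloc(50): first-fit scan over [0-53 FREE] -> 0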